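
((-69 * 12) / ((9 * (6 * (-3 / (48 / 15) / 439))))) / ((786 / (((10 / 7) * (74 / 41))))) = 23909696 / 1015119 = 23.55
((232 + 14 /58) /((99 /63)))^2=2222651025 /101761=21841.87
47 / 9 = 5.22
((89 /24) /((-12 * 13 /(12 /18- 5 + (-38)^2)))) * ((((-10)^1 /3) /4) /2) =1921955 /134784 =14.26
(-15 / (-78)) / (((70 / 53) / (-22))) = -583 / 182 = -3.20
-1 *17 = -17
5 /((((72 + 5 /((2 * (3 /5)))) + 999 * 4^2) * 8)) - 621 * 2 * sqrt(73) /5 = 15 /385444 - 1242 * sqrt(73) /5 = -2122.33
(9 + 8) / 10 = 17 / 10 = 1.70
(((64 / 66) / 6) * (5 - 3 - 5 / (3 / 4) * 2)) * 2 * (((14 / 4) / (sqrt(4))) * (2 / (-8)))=476 / 297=1.60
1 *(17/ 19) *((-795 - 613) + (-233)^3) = -215062665/ 19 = -11319087.63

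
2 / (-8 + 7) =-2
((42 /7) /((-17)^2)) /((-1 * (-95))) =6 /27455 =0.00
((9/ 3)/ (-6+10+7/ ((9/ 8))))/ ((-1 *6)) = -9/ 184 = -0.05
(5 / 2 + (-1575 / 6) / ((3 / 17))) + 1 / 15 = -22274 / 15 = -1484.93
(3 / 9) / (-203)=-1 / 609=-0.00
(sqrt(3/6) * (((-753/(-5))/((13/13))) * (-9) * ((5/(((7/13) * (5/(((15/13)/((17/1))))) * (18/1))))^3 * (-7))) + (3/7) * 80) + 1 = 6275 * sqrt(2)/3851792 + 247/7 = 35.29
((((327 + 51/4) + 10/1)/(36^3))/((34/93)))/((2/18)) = 43369/235008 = 0.18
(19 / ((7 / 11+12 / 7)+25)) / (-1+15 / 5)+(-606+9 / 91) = -17854147 / 29484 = -605.55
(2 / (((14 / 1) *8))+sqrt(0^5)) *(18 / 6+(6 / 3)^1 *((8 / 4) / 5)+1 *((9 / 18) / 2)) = 81 / 1120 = 0.07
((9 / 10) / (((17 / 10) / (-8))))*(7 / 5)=-504 / 85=-5.93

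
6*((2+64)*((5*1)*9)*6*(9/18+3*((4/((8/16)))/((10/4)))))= 1079892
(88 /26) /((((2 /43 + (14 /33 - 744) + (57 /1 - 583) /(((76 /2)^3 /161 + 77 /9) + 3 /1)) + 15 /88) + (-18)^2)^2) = 5774381695003705344 /302171818886137049943925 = 0.00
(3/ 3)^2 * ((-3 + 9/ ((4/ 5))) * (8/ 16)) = 33/ 8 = 4.12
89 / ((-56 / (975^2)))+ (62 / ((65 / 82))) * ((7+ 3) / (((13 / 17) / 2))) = -14278990753 / 9464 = -1508769.10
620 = 620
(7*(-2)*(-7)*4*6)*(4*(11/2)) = 51744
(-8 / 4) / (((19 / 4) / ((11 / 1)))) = -88 / 19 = -4.63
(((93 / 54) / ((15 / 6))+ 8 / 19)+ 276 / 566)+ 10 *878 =2124839257 / 241965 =8781.60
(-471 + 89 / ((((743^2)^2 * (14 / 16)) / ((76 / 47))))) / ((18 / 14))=-47225010170066447 / 128912675623623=-366.33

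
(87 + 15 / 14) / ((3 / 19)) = 7809 / 14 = 557.79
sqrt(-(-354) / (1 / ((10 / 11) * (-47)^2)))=94 * sqrt(9735) / 11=843.15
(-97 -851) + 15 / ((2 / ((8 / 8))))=-1881 / 2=-940.50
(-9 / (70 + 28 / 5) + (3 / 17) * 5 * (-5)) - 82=-61783 / 714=-86.53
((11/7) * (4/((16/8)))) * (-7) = -22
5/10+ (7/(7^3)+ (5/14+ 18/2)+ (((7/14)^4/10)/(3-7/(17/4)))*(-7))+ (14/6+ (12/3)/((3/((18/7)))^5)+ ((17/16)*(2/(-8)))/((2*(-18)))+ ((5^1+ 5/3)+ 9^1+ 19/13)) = 1804172466857/57891375360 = 31.16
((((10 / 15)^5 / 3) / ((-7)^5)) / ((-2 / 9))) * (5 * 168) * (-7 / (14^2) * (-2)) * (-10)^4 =3200000 / 453789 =7.05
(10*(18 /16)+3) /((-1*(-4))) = 57 /16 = 3.56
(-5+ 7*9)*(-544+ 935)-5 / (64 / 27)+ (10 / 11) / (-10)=15963763 / 704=22675.80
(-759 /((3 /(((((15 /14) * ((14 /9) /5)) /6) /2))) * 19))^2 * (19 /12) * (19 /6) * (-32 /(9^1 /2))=-4.88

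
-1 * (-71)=71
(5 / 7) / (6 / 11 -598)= -55 / 46004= -0.00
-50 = -50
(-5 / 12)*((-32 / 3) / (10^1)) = 4 / 9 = 0.44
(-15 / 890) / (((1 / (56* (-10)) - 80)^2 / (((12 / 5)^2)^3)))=-56184274944 / 111646584055625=-0.00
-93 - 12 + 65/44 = -4555/44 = -103.52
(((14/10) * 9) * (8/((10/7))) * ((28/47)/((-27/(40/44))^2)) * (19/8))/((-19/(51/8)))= -0.04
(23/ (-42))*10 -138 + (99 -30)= -1564/ 21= -74.48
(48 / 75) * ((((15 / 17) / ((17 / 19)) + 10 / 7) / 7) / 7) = 15632 / 495635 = 0.03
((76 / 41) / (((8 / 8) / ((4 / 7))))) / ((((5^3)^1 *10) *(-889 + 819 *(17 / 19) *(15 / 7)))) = 361 / 290228750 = 0.00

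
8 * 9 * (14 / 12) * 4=336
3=3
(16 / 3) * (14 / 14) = 16 / 3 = 5.33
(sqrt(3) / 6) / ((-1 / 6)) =-sqrt(3) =-1.73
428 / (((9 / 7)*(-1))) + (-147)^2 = 191485 / 9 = 21276.11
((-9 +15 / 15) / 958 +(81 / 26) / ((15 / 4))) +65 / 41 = 3073621 / 1276535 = 2.41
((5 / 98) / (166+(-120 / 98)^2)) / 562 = 245 / 452034584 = 0.00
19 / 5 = 3.80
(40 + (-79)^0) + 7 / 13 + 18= 774 / 13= 59.54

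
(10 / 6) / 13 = 5 / 39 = 0.13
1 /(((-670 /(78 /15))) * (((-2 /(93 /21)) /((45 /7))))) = 3627 /32830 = 0.11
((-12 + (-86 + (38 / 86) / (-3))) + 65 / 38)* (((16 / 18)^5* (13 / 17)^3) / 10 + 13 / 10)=-95626219588939 / 748477961460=-127.76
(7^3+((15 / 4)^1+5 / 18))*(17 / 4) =212381 / 144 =1474.87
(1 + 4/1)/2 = 5/2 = 2.50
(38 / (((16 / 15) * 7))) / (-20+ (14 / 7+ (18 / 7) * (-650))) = -95 / 31536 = -0.00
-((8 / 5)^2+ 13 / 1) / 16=-389 / 400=-0.97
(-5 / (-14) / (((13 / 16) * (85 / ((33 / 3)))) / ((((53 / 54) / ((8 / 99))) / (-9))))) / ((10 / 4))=-6413 / 208845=-0.03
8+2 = 10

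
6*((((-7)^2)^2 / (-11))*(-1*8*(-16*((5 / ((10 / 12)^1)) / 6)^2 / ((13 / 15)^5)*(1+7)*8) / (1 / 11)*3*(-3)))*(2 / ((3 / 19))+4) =36204632783.27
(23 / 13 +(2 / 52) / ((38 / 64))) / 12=151 / 988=0.15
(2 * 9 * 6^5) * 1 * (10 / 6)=233280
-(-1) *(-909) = -909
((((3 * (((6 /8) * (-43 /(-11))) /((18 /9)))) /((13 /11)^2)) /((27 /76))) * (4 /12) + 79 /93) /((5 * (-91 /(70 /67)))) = -358703 /41068521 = -0.01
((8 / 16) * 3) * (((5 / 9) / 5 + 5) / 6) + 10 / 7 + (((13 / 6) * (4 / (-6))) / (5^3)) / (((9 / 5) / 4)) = 75997 / 28350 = 2.68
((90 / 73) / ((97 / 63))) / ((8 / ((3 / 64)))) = 8505 / 1812736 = 0.00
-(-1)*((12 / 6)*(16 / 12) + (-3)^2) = 35 / 3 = 11.67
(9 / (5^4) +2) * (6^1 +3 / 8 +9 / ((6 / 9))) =200181 / 5000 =40.04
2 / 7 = 0.29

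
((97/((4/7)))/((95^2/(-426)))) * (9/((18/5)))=-144627/7220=-20.03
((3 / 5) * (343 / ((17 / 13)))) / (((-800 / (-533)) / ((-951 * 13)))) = -88147460583 / 68000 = -1296286.19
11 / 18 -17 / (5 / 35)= -2131 / 18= -118.39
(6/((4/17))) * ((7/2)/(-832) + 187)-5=15852571/3328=4763.39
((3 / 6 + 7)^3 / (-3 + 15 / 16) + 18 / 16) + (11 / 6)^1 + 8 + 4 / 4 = -50843 / 264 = -192.59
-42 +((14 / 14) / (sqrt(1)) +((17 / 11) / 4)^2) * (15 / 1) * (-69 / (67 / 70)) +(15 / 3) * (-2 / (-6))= -249649451 / 194568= -1283.10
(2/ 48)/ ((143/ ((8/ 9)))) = 1/ 3861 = 0.00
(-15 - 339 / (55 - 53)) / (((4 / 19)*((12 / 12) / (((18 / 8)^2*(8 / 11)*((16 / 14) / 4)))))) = -567891 / 616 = -921.90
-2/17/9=-2/153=-0.01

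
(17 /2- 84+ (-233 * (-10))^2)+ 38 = 5428862.50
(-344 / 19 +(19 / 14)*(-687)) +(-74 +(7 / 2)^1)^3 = -373839685 / 1064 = -351353.09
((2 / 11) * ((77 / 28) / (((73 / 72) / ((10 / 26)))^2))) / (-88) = -8100 / 9906611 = -0.00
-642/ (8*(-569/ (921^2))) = 119633.29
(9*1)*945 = 8505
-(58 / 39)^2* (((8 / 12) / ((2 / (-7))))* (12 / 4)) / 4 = 5887 / 1521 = 3.87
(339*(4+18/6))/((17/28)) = 66444/17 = 3908.47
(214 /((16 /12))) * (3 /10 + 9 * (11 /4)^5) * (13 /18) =3361041307 /20480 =164113.35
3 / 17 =0.18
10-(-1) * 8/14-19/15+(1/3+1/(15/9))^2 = 16027/1575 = 10.18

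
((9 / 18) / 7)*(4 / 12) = 1 / 42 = 0.02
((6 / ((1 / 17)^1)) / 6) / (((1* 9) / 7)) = 119 / 9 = 13.22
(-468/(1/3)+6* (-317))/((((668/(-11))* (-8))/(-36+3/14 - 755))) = 201303993/37408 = 5381.31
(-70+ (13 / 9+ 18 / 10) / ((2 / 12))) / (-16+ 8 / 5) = 379 / 108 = 3.51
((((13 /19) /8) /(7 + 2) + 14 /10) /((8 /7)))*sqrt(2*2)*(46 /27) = 1552201 /369360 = 4.20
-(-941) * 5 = 4705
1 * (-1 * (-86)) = 86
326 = 326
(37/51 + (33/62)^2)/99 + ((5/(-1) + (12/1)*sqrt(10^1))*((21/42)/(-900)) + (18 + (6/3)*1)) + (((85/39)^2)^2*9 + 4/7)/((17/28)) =1970244473070631/5543220557160 - sqrt(10)/150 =355.41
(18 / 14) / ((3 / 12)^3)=576 / 7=82.29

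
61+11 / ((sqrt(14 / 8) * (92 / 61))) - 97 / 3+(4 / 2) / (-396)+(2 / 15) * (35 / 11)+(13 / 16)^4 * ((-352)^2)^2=671 * sqrt(7) / 322+1324735957727 / 198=6690585650.60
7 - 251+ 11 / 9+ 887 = 5798 / 9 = 644.22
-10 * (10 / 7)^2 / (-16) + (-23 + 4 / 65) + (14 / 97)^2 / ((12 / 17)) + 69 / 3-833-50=-158522973601 / 179805990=-881.63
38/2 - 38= -19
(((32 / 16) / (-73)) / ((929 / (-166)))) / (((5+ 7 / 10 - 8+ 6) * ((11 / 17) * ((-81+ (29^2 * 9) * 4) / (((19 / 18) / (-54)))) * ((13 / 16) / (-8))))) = 6863104 / 526559725868319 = 0.00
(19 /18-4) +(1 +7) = 91 /18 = 5.06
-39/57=-13/19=-0.68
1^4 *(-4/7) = -4/7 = -0.57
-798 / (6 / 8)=-1064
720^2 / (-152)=-64800 / 19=-3410.53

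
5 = 5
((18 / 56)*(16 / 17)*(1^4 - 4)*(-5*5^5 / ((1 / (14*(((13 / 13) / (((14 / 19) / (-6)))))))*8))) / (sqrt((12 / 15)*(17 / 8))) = -24046875*sqrt(170) / 2023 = -154984.13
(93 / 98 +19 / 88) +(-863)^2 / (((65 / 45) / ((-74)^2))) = 158272802612851 / 56056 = 2823476570.09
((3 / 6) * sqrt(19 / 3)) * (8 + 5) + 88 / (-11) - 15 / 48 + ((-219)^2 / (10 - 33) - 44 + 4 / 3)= -2358409 / 1104 + 13 * sqrt(57) / 6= -2119.88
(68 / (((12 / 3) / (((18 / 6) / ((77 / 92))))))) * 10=46920 / 77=609.35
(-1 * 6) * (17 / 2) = -51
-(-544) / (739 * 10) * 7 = 1904 / 3695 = 0.52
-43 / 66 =-0.65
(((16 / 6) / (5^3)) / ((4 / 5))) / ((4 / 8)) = 4 / 75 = 0.05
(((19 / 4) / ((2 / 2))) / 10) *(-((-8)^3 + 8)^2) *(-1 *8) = 4826304 / 5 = 965260.80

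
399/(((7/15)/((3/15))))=171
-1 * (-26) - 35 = -9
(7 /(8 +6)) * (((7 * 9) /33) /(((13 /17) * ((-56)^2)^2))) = 51 /401809408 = 0.00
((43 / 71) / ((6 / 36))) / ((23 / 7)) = 1806 / 1633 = 1.11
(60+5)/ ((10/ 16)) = 104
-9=-9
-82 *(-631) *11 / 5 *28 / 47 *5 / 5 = 15936536 / 235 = 67815.05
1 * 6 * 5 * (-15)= -450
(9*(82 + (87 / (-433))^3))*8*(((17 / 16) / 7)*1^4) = 1018417867443 / 1136558318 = 896.05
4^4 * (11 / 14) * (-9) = -12672 / 7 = -1810.29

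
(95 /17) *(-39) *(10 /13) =-2850 /17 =-167.65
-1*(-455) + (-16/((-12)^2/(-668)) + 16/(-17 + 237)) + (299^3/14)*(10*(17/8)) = 1124717247481/27720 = 40574215.28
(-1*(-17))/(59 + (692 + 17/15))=255/11282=0.02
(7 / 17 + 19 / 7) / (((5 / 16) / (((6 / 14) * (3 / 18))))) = 2976 / 4165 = 0.71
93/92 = 1.01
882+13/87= 76747/87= 882.15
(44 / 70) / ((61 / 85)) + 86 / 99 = 73748 / 42273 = 1.74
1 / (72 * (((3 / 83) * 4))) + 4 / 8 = 515 / 864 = 0.60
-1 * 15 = -15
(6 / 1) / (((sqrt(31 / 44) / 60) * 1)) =720 * sqrt(341) / 31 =428.89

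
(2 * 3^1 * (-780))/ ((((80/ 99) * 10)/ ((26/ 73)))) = -150579/ 730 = -206.27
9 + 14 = 23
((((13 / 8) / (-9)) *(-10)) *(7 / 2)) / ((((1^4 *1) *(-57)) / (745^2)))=-252536375 / 4104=-61534.20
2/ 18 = 1/ 9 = 0.11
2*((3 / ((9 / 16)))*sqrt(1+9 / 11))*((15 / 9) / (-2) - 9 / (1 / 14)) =-24352*sqrt(55) / 99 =-1824.24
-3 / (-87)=1 / 29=0.03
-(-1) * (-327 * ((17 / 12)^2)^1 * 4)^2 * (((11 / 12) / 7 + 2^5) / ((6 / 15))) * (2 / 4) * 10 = 66956319742475 / 24192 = 2767705015.81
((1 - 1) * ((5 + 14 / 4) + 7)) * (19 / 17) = 0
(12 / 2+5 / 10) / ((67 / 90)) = 585 / 67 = 8.73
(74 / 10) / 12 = 37 / 60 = 0.62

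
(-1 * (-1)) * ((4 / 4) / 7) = 1 / 7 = 0.14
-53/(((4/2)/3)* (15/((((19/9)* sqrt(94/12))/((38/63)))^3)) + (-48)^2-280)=-3090312048131/118014935570648 + 241815* sqrt(282)/29503733892662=-0.03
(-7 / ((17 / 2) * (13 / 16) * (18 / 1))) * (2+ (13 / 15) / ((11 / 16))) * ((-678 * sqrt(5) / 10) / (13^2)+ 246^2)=-405161344 / 36465+ 6808928 * sqrt(5) / 92438775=-11110.80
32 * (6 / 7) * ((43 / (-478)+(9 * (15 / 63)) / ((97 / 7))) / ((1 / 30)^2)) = 259113600 / 162281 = 1596.70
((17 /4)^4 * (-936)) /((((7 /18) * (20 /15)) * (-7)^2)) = -263842839 /21952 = -12019.08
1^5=1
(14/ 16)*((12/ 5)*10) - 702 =-681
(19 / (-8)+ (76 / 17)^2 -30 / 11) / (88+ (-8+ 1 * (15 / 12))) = 378527 / 2066350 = 0.18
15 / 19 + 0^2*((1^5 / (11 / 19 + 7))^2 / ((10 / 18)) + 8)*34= 15 / 19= 0.79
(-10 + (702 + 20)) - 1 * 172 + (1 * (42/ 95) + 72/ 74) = 1903074/ 3515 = 541.42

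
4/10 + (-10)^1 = -48/5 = -9.60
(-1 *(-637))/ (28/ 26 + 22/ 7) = 57967/ 384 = 150.96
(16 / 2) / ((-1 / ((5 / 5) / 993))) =-0.01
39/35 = 1.11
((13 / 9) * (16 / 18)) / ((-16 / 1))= -13 / 162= -0.08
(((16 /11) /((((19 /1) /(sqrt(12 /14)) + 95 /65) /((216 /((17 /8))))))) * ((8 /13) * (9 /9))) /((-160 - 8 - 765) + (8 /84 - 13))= 3483648 /10383610523 - 580608 * sqrt(42) /798739271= -0.00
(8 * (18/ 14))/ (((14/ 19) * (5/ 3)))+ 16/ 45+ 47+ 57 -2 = 244162/ 2205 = 110.73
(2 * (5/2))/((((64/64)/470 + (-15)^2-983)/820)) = -1927000/356259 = -5.41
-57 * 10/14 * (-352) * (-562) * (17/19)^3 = -14578639680/2527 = -5769149.06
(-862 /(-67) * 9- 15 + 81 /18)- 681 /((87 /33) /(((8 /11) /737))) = 4489875 /42746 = 105.04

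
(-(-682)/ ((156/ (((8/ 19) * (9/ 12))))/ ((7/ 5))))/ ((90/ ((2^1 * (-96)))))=-76384/ 18525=-4.12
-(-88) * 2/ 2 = 88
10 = 10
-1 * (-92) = 92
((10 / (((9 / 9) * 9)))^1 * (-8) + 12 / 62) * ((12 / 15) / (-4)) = 2426 / 1395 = 1.74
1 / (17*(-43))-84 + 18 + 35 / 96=-4606127 / 70176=-65.64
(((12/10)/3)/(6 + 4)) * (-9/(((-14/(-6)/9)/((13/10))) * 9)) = -351/1750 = -0.20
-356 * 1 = -356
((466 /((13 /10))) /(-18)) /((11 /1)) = -2330 /1287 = -1.81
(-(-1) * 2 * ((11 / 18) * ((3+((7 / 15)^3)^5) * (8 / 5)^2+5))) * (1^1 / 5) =1526939338041359640497 / 492630626678466796875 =3.10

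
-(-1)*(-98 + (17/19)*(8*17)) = 450/19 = 23.68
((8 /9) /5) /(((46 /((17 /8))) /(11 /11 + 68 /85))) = 17 /1150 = 0.01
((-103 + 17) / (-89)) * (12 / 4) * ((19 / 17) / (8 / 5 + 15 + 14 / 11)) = 269610 / 1487279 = 0.18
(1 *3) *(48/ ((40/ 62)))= 1116/ 5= 223.20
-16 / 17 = -0.94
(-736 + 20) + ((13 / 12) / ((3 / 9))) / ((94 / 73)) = -268267 / 376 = -713.48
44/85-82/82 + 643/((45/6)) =21739/255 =85.25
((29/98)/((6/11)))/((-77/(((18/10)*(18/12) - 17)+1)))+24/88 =23701/64680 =0.37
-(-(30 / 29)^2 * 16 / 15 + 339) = -284139 / 841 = -337.86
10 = 10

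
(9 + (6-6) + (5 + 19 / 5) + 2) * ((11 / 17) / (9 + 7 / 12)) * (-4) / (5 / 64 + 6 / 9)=-912384 / 127075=-7.18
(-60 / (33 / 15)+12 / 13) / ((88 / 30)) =-14130 / 1573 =-8.98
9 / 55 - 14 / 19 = -0.57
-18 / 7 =-2.57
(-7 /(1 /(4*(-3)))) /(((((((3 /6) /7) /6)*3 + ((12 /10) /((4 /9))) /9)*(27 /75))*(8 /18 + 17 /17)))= 294000 /611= 481.18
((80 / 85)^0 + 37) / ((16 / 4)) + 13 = 45 / 2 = 22.50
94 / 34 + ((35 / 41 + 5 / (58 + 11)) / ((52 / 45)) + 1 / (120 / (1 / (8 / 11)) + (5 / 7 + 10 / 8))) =890912398 / 249041585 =3.58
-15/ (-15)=1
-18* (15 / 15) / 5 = -18 / 5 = -3.60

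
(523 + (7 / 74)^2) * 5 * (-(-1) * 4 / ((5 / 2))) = 5727994 / 1369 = 4184.07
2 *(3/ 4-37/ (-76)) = 47/ 19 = 2.47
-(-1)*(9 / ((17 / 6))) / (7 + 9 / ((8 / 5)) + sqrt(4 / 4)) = 432 / 1853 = 0.23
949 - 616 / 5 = 4129 / 5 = 825.80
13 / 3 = 4.33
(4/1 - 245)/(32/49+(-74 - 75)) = 11809/7269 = 1.62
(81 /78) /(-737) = -0.00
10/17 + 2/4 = 1.09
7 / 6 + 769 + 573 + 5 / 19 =153151 / 114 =1343.43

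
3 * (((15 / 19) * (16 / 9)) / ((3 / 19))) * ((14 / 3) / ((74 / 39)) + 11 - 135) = -119920 / 37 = -3241.08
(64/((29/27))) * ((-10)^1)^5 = -172800000/29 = -5958620.69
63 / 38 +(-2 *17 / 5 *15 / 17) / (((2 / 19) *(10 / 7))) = -38.24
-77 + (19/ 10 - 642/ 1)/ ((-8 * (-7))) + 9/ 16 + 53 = -9763/ 280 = -34.87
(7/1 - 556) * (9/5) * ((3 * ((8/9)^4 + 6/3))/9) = -1050298/1215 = -864.44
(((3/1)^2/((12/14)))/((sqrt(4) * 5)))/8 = 21/160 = 0.13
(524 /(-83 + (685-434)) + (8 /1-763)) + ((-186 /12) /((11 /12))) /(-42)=-347183 /462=-751.48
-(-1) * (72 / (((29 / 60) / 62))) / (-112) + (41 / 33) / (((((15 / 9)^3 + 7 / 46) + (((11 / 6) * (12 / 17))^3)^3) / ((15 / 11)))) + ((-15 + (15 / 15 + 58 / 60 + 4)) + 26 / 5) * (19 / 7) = -4303549047306536771353 / 46397158082699007738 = -92.75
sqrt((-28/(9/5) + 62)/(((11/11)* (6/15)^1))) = sqrt(1045)/3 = 10.78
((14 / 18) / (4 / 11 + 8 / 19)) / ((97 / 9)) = 1463 / 15908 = 0.09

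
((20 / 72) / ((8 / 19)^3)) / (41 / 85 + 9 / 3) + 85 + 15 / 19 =4501922105 / 51830784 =86.86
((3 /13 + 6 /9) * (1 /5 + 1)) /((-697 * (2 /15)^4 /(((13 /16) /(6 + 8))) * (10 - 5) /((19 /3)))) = -64125 /178432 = -0.36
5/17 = 0.29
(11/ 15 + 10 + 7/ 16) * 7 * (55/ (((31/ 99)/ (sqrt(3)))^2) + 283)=4431658147/ 28830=153716.90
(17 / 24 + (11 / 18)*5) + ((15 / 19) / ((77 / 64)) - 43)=-4063855 / 105336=-38.58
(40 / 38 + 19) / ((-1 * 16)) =-381 / 304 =-1.25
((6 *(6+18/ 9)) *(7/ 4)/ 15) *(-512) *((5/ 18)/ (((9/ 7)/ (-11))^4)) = -251976997888/ 59049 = -4267252.58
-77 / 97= -0.79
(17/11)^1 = 17/11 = 1.55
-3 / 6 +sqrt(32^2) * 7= 223.50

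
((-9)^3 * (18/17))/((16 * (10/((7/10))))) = -45927/13600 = -3.38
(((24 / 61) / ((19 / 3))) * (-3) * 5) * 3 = -3240 / 1159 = -2.80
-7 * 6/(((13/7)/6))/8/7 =-63/26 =-2.42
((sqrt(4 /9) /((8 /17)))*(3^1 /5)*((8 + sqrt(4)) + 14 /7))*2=102 /5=20.40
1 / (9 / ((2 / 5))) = 2 / 45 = 0.04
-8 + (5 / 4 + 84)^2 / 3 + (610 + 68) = 148441 / 48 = 3092.52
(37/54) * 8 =148/27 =5.48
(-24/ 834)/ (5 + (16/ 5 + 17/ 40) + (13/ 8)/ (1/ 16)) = -0.00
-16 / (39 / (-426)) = 2272 / 13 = 174.77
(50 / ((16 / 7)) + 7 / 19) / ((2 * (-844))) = -3381 / 256576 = -0.01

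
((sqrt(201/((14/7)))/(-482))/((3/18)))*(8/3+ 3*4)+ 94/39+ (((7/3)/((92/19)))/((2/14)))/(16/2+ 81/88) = 1963436/704145-22*sqrt(402)/241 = 0.96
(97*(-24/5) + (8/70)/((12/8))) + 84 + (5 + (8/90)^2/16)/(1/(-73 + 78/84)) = -741.92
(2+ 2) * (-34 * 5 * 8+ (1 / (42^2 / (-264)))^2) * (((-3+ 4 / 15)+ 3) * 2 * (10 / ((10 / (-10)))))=1880816384 / 64827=29012.86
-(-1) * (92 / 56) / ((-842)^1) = -0.00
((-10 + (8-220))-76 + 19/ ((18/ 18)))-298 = -577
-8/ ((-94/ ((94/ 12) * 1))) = 2/ 3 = 0.67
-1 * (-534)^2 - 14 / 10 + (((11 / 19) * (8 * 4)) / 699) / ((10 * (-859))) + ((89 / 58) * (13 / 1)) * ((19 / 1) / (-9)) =-2830687797676721 / 9925289730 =-285199.51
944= 944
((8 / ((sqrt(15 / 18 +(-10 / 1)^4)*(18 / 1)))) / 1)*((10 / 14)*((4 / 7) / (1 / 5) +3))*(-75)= -1.39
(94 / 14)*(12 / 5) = 564 / 35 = 16.11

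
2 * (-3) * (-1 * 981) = 5886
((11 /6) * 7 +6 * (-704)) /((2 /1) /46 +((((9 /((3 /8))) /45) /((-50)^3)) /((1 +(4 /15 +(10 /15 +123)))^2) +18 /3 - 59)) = 3188898641431250 /40101234075207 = 79.52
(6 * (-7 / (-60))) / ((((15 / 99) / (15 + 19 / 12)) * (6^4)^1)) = 15323 / 259200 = 0.06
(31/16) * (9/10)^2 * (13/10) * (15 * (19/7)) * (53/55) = 98614503/1232000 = 80.04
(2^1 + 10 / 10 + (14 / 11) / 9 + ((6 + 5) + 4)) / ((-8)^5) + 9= 7298623 / 811008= 9.00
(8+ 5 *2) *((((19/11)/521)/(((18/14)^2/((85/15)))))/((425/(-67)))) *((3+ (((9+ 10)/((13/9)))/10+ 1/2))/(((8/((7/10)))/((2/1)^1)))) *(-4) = 136668007/1257238125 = 0.11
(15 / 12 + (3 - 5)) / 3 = -1 / 4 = -0.25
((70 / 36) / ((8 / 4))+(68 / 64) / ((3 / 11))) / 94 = 701 / 13536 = 0.05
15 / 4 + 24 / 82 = 663 / 164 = 4.04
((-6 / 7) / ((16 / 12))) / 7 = -9 / 98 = -0.09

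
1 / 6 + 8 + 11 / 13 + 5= 1093 / 78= 14.01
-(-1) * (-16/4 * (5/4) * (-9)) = 45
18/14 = 9/7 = 1.29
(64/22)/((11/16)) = 512/121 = 4.23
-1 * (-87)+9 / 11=87.82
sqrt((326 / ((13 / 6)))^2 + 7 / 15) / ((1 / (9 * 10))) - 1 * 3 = -3 + 6 * sqrt(860853345) / 13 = 13538.68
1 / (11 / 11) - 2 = -1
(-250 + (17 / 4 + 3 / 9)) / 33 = -2945 / 396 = -7.44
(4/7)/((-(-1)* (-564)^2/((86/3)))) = 0.00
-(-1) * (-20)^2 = 400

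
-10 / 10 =-1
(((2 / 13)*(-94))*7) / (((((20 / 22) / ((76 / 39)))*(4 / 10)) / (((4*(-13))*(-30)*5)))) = -55008800 / 13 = -4231446.15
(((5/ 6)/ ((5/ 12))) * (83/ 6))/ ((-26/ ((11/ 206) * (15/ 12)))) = -0.07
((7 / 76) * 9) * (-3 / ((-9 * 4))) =21 / 304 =0.07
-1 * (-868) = 868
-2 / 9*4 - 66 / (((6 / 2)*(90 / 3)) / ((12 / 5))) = -596 / 225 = -2.65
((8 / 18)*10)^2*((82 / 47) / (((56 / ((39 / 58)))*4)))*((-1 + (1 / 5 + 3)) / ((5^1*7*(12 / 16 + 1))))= 46904 / 12622743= 0.00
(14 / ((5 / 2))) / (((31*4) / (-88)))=-616 / 155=-3.97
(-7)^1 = -7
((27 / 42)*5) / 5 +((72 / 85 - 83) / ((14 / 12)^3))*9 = -27112419 / 58310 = -464.97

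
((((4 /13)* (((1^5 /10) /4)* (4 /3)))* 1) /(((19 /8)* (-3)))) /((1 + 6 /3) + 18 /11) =-176 /566865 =-0.00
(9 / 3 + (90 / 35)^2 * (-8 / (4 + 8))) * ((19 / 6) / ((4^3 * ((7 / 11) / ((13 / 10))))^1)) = -62491 / 439040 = -0.14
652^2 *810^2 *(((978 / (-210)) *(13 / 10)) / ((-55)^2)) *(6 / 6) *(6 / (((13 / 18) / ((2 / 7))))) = -196397782735104 / 148225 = -1324997690.91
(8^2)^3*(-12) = -3145728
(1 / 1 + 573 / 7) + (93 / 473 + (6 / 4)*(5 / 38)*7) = 21246971 / 251636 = 84.44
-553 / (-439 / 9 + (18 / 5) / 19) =472815 / 41543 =11.38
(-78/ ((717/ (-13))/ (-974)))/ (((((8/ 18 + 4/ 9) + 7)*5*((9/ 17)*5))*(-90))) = 0.15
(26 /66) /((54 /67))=871 /1782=0.49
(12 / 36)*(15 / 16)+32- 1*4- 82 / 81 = 35381 / 1296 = 27.30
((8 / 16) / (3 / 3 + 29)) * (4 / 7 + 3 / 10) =61 / 4200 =0.01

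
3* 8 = 24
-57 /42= -19 /14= -1.36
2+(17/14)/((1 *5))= 157/70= 2.24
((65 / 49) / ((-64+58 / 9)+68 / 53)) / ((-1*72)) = 3445 / 10522064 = 0.00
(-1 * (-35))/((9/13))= 455/9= 50.56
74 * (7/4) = 259/2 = 129.50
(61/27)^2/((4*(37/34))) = 63257/53946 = 1.17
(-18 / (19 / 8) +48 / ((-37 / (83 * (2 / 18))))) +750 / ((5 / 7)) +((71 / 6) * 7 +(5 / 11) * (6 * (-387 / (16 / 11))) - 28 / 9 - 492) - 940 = -53017511 / 50616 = -1047.45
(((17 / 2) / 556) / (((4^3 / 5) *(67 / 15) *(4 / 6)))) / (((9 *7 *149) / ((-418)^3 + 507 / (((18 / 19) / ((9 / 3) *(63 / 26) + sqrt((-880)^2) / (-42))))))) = -3.12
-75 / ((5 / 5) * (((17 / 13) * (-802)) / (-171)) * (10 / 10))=-166725 / 13634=-12.23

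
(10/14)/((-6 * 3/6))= -5/21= -0.24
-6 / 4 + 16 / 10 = 1 / 10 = 0.10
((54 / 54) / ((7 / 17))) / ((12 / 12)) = 17 / 7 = 2.43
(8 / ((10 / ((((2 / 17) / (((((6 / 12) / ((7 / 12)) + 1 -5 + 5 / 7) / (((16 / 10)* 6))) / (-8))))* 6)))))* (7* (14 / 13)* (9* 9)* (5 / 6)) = 170698752 / 18785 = 9086.97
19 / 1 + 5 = 24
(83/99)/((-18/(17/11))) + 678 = 13288745/19602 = 677.93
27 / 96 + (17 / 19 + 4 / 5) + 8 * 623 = 15157367 / 3040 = 4985.98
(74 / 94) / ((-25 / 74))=-2738 / 1175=-2.33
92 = 92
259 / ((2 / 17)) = 4403 / 2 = 2201.50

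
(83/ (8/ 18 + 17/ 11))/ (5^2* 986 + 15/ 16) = 131472/ 77699755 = 0.00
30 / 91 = 0.33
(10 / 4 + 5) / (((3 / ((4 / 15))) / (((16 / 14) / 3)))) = 0.25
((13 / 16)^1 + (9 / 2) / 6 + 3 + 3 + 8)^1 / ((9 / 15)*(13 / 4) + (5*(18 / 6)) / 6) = 1245 / 356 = 3.50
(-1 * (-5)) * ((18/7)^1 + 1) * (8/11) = 1000/77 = 12.99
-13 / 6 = -2.17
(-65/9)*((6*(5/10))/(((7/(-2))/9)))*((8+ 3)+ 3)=780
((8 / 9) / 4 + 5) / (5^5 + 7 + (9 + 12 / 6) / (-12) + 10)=188 / 113079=0.00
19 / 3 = 6.33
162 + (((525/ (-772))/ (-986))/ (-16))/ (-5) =1973009769/ 12179072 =162.00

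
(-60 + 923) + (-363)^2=132632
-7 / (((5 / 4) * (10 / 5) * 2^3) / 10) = -7 / 2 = -3.50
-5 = -5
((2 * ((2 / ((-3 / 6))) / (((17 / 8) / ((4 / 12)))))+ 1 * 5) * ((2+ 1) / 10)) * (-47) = -8977 / 170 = -52.81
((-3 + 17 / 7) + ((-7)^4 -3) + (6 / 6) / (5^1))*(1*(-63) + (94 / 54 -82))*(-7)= 324590956 / 135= 2404377.45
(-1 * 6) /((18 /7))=-7 /3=-2.33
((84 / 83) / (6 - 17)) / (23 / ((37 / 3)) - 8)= 3108 / 207251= 0.01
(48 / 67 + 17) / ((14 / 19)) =22553 / 938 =24.04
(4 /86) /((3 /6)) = 4 /43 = 0.09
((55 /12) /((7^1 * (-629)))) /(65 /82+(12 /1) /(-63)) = -0.00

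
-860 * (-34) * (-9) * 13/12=-285090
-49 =-49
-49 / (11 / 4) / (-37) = 196 / 407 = 0.48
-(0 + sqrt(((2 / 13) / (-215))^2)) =-2 / 2795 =-0.00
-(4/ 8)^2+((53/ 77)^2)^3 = -119764935573/ 833689520356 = -0.14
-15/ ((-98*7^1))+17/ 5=3.42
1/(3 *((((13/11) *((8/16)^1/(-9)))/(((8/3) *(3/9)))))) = -176/39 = -4.51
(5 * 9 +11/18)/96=821/1728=0.48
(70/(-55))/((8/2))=-7/22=-0.32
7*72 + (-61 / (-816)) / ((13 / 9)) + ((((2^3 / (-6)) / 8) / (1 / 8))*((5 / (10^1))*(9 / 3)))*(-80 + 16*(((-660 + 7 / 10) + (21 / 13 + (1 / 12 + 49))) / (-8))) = -93899543 / 53040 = -1770.35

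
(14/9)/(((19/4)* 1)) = 56/171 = 0.33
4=4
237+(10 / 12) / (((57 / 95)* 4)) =17089 / 72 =237.35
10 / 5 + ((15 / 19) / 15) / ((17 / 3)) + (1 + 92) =95.01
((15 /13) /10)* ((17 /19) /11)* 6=153 /2717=0.06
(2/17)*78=156/17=9.18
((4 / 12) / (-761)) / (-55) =0.00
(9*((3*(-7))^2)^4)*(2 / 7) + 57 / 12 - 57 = 389035124647 / 4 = 97258781161.75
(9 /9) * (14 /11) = 14 /11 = 1.27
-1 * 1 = -1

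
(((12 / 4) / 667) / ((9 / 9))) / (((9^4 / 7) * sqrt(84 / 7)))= 7 * sqrt(3) / 8752374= 0.00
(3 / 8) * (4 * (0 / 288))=0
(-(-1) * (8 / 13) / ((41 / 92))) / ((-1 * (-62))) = 368 / 16523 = 0.02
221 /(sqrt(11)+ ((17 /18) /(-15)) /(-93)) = -94338270 /6935632811+ 139343174100 * sqrt(11) /6935632811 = 66.62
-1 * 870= -870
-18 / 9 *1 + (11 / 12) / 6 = -133 / 72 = -1.85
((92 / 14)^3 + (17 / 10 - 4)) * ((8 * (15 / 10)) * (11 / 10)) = 31860543 / 8575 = 3715.52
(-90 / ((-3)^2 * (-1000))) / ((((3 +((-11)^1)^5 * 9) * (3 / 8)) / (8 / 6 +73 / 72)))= -169 / 3913531200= -0.00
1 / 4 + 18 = 73 / 4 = 18.25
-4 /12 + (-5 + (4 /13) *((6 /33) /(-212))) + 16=242522 /22737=10.67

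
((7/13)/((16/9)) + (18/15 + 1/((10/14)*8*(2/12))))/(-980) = -531/203840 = -0.00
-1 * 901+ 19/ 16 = -14397/ 16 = -899.81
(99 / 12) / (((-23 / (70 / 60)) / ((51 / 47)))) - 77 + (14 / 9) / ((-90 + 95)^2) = -150589103 / 1945800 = -77.39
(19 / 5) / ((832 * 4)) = 19 / 16640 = 0.00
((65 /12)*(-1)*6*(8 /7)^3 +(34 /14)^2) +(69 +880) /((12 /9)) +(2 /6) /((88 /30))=5050149 /7546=669.25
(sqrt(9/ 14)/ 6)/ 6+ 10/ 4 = sqrt(14)/ 168+ 5/ 2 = 2.52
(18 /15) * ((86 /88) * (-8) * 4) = -2064 /55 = -37.53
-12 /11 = -1.09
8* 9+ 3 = 75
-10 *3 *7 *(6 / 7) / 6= -30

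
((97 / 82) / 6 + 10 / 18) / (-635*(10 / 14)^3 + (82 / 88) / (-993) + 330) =1387486793 / 181724002791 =0.01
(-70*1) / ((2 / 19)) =-665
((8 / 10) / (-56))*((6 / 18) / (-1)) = 1 / 210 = 0.00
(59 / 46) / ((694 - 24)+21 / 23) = 59 / 30862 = 0.00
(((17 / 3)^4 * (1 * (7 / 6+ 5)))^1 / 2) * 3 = 3090277 / 324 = 9537.89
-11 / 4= -2.75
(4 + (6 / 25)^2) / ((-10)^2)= 634 / 15625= 0.04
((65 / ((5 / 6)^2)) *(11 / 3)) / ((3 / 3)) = 1716 / 5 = 343.20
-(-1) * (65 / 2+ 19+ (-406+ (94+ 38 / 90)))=-23407 / 90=-260.08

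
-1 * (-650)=650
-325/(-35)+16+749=5420/7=774.29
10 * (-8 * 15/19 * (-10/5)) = 2400/19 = 126.32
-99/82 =-1.21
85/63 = 1.35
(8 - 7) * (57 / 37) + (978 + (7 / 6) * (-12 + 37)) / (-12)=-219487 / 2664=-82.39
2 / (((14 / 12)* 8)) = 3 / 14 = 0.21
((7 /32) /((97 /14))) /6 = 49 /9312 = 0.01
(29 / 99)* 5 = 145 / 99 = 1.46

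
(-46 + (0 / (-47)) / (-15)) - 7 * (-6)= -4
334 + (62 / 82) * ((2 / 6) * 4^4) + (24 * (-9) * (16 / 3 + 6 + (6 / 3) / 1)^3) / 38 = -30556658 / 2337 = -13075.16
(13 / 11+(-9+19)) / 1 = 123 / 11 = 11.18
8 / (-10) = -4 / 5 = -0.80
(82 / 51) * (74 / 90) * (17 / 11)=3034 / 1485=2.04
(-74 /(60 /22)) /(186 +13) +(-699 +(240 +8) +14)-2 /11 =-14359342 /32835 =-437.32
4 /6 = 2 /3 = 0.67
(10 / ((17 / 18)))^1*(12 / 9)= 240 / 17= 14.12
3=3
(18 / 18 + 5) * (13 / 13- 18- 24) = -246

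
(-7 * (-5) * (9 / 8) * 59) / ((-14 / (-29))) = 76995 / 16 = 4812.19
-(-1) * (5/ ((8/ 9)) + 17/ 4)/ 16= 79/ 128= 0.62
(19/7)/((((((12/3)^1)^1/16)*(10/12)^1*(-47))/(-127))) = 57912/1645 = 35.20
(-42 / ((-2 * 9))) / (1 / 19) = 133 / 3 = 44.33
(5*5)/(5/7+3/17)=2975/106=28.07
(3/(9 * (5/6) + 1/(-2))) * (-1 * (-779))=2337/7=333.86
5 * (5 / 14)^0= 5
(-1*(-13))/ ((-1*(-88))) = 13/ 88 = 0.15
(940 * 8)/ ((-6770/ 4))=-3008/ 677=-4.44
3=3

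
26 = 26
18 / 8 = 9 / 4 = 2.25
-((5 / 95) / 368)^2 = -1 / 48888064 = -0.00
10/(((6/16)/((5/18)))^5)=32000000/14348907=2.23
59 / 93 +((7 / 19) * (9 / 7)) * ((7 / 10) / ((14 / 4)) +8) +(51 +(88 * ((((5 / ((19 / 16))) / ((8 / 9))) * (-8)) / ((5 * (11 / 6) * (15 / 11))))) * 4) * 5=-44846993 / 8835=-5076.06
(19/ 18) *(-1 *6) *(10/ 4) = -95/ 6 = -15.83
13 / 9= 1.44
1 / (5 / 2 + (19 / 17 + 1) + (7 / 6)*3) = 17 / 138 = 0.12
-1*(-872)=872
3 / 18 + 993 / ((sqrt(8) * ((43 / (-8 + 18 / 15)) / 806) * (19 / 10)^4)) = 1 / 6 - 13606086000 * sqrt(2) / 5603803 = -3433.56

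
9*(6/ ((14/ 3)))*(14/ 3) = 54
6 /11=0.55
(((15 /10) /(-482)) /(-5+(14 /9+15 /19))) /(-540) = -19 /8753120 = -0.00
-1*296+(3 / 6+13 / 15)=-8839 / 30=-294.63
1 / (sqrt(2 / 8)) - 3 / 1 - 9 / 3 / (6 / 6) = -4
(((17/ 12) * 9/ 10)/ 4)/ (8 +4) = 0.03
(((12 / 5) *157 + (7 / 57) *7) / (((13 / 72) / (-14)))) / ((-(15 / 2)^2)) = 48219584 / 92625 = 520.59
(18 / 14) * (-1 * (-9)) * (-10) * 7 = -810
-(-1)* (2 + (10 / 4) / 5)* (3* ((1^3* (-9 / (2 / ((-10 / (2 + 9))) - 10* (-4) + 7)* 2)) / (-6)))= 225 / 448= 0.50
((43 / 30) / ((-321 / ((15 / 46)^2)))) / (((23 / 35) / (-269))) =2024225 / 10414952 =0.19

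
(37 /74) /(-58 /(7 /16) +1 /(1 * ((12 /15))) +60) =-14 /1997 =-0.01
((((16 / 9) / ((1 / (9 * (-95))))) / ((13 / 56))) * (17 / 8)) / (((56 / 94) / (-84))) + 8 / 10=127520452 / 65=1961853.11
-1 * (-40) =40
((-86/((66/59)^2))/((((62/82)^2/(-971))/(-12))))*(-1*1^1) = 1400746.05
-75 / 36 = -25 / 12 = -2.08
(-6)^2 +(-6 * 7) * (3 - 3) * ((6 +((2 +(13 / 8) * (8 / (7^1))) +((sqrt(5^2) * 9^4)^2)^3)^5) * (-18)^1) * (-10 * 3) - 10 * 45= -414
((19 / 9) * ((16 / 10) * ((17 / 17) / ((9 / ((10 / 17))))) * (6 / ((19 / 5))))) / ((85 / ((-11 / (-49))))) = 0.00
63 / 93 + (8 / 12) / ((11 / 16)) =1685 / 1023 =1.65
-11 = -11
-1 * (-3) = 3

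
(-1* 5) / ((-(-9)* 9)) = -5 / 81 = -0.06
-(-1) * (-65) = -65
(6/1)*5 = 30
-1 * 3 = -3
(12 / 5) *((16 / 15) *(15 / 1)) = 38.40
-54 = -54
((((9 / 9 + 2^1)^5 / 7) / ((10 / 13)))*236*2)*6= 4473144 / 35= 127804.11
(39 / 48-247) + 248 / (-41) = -165467 / 656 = -252.24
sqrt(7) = 2.65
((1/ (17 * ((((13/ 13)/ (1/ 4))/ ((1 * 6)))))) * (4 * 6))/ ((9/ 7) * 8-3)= 84/ 289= 0.29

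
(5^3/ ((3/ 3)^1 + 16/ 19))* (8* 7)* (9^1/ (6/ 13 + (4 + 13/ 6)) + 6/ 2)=8561400/ 517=16559.77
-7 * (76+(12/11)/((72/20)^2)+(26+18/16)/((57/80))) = -4509211/5643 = -799.08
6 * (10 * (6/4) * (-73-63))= -12240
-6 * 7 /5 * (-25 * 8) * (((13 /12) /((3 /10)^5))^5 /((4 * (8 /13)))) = 824894116210937500000000000000 /68630377364883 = 12019373168025473.04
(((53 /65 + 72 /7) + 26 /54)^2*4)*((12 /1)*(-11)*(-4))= 14253897337856 /50307075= 283337.83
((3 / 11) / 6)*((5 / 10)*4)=1 / 11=0.09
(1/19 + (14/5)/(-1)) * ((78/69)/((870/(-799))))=31161/10925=2.85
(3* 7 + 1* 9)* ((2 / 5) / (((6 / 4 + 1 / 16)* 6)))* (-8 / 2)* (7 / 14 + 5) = -704 / 25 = -28.16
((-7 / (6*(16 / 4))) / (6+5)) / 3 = -7 / 792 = -0.01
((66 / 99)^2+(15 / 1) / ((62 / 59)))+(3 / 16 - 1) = 62077 / 4464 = 13.91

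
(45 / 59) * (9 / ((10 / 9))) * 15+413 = 59669 / 118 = 505.67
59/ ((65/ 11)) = 649/ 65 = 9.98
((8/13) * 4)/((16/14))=28/13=2.15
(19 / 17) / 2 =19 / 34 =0.56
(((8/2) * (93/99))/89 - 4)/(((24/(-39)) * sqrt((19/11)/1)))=18889 * sqrt(209)/55803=4.89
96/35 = 2.74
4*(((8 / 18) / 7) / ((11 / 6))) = 32 / 231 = 0.14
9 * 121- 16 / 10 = 5437 / 5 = 1087.40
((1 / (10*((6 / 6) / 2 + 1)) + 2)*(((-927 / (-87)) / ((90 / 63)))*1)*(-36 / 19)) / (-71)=402318 / 978025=0.41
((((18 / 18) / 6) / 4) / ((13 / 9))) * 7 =21 / 104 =0.20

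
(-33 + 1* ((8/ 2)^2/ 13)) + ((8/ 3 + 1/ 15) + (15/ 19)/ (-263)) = -28295939/ 974415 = -29.04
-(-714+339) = 375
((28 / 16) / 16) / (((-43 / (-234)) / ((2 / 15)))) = 273 / 3440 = 0.08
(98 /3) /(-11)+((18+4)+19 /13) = 8791 /429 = 20.49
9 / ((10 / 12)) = 10.80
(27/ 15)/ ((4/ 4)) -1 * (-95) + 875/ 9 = 8731/ 45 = 194.02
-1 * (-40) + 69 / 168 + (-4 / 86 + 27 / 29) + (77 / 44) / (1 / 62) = 10460501 / 69832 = 149.80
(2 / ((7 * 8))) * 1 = 1 / 28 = 0.04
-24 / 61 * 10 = -240 / 61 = -3.93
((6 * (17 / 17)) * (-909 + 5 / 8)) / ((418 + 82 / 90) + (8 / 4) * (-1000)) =5805 / 1684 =3.45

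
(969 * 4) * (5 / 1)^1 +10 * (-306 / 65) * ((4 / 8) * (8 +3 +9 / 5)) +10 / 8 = 4960789 / 260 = 19079.96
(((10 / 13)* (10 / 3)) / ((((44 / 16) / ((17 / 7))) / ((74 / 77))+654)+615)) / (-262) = -251600 / 32654362533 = -0.00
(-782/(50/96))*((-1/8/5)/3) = 1564/125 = 12.51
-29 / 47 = -0.62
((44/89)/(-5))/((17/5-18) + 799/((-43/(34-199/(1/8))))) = -1892/553675319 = -0.00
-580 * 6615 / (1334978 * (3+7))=-191835 / 667489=-0.29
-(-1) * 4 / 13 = 4 / 13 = 0.31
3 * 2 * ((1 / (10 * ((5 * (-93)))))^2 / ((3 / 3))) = 1 / 3603750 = 0.00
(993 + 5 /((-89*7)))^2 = 382708025956 /388129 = 986033.06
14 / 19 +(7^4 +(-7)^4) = 4802.74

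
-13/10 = -1.30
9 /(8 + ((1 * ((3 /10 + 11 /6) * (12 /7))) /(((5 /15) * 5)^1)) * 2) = 1575 /2168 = 0.73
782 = 782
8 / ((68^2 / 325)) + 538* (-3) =-932567 / 578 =-1613.44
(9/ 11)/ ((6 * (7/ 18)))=27/ 77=0.35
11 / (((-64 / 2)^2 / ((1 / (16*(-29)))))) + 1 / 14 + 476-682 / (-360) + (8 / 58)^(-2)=79403032183 / 149667840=530.53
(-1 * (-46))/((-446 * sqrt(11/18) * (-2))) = 69 * sqrt(22)/4906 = 0.07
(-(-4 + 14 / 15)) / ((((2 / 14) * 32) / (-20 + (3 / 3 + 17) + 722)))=483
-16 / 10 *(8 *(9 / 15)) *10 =-384 / 5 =-76.80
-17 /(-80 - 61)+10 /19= 1733 /2679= 0.65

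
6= 6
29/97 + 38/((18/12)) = 7459/291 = 25.63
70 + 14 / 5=364 / 5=72.80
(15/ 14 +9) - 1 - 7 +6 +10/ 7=19/ 2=9.50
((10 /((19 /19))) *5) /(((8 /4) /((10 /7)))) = 250 /7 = 35.71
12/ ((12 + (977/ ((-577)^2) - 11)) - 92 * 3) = -665858/ 15259083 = -0.04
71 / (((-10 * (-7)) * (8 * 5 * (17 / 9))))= 639 / 47600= 0.01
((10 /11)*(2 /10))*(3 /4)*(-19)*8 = -228 /11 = -20.73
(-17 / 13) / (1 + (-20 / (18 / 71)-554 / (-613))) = 93789 / 5521451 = 0.02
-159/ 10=-15.90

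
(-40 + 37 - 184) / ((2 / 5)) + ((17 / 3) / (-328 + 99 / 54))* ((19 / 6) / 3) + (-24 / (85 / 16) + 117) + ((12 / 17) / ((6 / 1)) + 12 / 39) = -42734129 / 120510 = -354.61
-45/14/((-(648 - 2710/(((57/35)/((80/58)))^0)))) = -45/28868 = -0.00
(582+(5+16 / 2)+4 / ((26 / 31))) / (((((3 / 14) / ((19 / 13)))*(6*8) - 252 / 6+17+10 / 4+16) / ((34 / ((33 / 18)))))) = 423096408 / 20449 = 20690.32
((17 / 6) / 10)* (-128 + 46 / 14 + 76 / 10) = -69683 / 2100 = -33.18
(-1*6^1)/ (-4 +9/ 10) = 60/ 31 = 1.94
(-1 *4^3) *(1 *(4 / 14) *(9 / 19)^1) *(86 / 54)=-5504 / 399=-13.79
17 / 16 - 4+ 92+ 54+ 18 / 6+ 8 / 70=146.18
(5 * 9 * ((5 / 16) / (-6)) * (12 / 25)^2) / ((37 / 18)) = -243 / 925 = -0.26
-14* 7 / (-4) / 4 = 49 / 8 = 6.12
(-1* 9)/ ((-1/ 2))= 18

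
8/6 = 4/3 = 1.33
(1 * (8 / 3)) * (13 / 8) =13 / 3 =4.33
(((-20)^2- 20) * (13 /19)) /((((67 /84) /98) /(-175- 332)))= -1085142240 /67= -16196152.84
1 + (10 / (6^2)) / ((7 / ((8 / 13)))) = 839 / 819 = 1.02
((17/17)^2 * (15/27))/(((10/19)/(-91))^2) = 2989441/180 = 16608.01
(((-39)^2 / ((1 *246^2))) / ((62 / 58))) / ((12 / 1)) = 4901 / 2501328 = 0.00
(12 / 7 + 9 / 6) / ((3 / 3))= 45 / 14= 3.21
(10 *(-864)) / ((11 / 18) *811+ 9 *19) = -155520 / 11999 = -12.96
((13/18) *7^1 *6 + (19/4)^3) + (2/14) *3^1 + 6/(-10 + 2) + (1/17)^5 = 137.18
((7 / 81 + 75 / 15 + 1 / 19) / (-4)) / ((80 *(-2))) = 7909 / 984960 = 0.01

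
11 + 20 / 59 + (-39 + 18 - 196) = -12134 / 59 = -205.66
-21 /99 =-7 /33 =-0.21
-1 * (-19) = 19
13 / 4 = 3.25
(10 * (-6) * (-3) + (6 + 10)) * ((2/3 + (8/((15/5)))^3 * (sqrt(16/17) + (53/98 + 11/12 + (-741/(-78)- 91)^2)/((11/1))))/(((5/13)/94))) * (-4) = -2198181507.26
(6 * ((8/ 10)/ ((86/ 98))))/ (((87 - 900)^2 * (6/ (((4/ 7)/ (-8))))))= -0.00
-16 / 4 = -4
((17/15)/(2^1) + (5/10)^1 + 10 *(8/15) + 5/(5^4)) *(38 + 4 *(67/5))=366858/625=586.97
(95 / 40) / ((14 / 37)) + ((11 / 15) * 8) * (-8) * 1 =-68303 / 1680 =-40.66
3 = 3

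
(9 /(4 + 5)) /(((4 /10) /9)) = 45 /2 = 22.50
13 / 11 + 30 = 343 / 11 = 31.18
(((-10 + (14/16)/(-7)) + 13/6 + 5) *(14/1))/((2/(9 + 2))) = -5467/24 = -227.79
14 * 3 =42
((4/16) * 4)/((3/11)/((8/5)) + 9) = 88/807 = 0.11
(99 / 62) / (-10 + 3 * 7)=9 / 62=0.15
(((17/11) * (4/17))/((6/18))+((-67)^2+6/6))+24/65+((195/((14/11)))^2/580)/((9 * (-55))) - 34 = 72460212639/16256240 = 4457.38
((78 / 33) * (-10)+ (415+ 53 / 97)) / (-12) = -104542 / 3201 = -32.66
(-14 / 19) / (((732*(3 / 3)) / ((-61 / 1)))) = 7 / 114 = 0.06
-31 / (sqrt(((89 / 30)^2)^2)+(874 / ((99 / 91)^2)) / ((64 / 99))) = -818400 / 30388991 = -0.03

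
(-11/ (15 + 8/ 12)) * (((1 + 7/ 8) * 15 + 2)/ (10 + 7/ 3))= -1.71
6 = 6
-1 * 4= -4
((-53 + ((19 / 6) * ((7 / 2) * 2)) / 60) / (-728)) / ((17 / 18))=18947 / 247520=0.08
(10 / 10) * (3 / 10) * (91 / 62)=273 / 620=0.44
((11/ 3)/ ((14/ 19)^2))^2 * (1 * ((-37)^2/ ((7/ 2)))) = 21587543329/ 1210104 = 17839.41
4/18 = 2/9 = 0.22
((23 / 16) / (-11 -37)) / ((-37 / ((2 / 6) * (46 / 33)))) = 529 / 1406592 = 0.00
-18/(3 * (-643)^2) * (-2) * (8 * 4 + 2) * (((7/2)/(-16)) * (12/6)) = -357/826898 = -0.00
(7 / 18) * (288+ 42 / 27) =9121 / 81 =112.60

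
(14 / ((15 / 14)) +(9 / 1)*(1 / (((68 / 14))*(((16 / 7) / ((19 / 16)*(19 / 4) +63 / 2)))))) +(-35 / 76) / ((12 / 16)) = 140771743 / 3307520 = 42.56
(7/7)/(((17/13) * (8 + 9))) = 13/289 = 0.04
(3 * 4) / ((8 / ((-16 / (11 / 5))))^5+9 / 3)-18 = -1301082 / 138949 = -9.36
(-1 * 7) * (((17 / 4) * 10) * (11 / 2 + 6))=-13685 / 4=-3421.25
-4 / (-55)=4 / 55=0.07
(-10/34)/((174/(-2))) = 5/1479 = 0.00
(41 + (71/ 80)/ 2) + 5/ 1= 7431/ 160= 46.44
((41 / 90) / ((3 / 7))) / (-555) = -287 / 149850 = -0.00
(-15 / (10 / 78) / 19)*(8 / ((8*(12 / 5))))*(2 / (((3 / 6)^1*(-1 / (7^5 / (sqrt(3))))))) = 1092455*sqrt(3) / 19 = 99588.82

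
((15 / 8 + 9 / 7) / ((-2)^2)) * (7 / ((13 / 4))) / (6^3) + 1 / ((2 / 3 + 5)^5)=85591147 / 10631889216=0.01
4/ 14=0.29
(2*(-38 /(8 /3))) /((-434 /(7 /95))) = 3 /620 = 0.00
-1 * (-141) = 141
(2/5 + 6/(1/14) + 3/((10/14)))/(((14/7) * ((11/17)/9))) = 67779/110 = 616.17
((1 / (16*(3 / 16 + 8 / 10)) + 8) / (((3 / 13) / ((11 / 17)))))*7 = 637637 / 4029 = 158.26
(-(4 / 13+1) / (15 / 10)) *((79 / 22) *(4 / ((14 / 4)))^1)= -10744 / 3003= -3.58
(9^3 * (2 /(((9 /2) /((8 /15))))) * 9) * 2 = 15552 /5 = 3110.40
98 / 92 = 49 / 46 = 1.07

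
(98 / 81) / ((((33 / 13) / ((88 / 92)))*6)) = 1274 / 16767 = 0.08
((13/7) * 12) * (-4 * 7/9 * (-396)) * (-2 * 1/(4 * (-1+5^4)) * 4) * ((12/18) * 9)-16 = -544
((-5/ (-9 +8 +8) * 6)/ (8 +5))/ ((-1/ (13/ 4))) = 1.07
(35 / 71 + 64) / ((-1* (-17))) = 4579 / 1207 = 3.79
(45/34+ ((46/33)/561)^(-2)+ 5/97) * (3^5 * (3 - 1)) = 137335944457773/1744642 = 78718696.71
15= 15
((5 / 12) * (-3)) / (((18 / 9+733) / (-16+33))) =-17 / 588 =-0.03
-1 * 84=-84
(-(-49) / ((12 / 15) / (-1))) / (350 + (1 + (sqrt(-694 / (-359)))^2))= -87955 / 506812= -0.17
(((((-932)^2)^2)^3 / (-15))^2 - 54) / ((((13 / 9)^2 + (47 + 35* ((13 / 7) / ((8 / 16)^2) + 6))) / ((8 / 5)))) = 6641778641666238969973947560837769633277680076447111161976377437413004136 / 2627875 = 2527433246127094694372429000000000000000000000000000000000000000000.00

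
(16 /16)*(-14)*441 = -6174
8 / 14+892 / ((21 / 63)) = 18736 / 7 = 2676.57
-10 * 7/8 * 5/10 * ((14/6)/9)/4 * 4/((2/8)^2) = -18.15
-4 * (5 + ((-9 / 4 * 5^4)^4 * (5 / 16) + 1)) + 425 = -4888325929240.72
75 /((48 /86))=1075 /8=134.38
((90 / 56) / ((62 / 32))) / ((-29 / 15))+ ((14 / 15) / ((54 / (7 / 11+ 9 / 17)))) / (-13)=-2667901618 / 6195804615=-0.43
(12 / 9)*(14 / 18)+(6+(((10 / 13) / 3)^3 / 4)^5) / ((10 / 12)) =8.24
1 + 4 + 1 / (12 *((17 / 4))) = 256 / 51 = 5.02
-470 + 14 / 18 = -4223 / 9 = -469.22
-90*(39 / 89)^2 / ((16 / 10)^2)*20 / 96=-2851875 / 2027776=-1.41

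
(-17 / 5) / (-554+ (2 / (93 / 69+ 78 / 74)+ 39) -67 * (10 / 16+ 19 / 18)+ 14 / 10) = 625464 / 115042061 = 0.01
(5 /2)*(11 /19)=1.45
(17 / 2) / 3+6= 53 / 6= 8.83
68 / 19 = 3.58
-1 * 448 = -448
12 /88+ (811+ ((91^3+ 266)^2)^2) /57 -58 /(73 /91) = 518627259648944999912072503 /91542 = 5665456944888084157130.85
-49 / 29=-1.69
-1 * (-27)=27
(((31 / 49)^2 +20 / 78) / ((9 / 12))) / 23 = 245956 / 6461091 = 0.04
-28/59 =-0.47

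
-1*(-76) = 76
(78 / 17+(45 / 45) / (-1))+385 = 6606 / 17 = 388.59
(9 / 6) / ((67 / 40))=60 / 67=0.90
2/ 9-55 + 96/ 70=-16823/ 315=-53.41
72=72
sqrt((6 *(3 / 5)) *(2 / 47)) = 6 *sqrt(235) / 235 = 0.39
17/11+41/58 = 2.25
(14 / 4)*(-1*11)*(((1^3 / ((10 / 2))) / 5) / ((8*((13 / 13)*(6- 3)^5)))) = -0.00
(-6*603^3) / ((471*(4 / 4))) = -438512454 / 157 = -2793072.96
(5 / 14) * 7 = 5 / 2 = 2.50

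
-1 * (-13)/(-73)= -13/73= -0.18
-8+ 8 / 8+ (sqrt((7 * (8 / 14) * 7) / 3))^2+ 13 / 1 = 15.33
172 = 172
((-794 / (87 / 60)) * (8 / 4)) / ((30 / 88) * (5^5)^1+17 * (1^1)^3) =-1397440 / 1381067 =-1.01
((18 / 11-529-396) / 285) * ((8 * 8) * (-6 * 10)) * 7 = 18201344 / 209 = 87087.77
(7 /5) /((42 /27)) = 9 /10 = 0.90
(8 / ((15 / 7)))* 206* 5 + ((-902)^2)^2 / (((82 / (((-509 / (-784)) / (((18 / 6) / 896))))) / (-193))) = -302105117032518.86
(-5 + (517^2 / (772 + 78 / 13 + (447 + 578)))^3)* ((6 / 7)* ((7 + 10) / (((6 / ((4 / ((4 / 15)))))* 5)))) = 324632139084062378 / 13676153463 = 23737093.91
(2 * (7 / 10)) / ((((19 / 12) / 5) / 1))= 84 / 19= 4.42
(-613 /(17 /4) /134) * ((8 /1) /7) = -9808 /7973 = -1.23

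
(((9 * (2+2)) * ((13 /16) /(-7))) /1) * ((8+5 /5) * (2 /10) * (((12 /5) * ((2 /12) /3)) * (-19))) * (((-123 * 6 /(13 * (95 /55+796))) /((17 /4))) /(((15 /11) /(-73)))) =17.08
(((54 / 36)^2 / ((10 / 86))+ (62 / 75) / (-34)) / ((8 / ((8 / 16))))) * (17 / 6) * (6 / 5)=98561 / 24000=4.11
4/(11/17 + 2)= 1.51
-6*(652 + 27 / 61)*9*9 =-19342314 / 61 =-317087.11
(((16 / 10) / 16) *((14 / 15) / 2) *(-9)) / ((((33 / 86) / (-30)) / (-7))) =-12642 / 55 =-229.85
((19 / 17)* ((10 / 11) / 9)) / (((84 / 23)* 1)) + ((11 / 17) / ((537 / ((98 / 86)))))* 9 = 23541431 / 544070142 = 0.04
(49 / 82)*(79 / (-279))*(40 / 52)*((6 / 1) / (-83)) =38710 / 4114227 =0.01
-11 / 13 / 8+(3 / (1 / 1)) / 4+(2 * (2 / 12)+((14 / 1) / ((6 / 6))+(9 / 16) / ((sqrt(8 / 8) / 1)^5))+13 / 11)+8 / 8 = 121643 / 6864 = 17.72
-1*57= -57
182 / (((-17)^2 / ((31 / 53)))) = 5642 / 15317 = 0.37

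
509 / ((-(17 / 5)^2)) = -44.03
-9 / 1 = -9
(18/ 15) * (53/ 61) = 318/ 305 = 1.04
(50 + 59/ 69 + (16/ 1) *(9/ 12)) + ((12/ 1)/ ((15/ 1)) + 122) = 64051/ 345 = 185.66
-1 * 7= -7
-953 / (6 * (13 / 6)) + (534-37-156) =3480 / 13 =267.69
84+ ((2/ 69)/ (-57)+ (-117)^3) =-1601529.00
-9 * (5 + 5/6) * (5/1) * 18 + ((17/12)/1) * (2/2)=-56683/12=-4723.58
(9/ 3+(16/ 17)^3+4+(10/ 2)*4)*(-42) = -5743374/ 4913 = -1169.02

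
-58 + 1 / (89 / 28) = -5134 / 89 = -57.69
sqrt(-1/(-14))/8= sqrt(14)/112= 0.03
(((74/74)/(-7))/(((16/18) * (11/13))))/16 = -117/9856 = -0.01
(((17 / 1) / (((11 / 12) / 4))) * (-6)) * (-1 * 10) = 48960 / 11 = 4450.91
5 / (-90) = -1 / 18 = -0.06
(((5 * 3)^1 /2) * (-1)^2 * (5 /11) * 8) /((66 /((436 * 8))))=174400 /121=1441.32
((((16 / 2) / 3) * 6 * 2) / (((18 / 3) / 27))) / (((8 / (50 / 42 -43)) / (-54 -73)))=669036 / 7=95576.57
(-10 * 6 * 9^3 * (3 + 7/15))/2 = -75816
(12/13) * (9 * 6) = 648/13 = 49.85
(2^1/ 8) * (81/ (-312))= -27/ 416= -0.06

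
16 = 16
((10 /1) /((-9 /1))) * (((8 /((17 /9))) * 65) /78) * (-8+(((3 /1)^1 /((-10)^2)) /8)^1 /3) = 2133 /68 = 31.37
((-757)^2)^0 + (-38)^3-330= -55201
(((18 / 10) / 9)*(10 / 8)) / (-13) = -1 / 52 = -0.02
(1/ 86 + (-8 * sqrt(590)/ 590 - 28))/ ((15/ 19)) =-45733/ 1290 - 76 * sqrt(590)/ 4425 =-35.87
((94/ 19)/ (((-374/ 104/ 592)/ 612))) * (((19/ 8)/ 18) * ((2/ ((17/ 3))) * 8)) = -34724352/ 187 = -185691.72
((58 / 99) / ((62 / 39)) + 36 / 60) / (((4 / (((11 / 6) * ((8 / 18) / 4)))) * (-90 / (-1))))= 0.00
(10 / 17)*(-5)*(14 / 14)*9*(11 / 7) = -4950 / 119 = -41.60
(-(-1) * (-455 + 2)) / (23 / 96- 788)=43488 / 75625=0.58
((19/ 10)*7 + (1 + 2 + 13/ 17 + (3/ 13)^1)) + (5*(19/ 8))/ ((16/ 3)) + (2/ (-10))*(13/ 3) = 7915847/ 424320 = 18.66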